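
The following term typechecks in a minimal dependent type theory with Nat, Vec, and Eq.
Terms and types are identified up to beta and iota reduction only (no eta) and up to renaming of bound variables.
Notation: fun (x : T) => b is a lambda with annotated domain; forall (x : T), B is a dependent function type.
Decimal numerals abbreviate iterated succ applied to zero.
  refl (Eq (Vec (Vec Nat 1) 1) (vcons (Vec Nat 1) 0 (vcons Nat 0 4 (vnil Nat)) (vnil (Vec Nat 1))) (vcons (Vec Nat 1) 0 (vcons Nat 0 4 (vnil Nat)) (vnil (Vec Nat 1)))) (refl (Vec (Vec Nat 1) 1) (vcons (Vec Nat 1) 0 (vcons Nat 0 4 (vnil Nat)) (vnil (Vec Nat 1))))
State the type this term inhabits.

inferred type:
  Eq (Eq (Vec (Vec Nat 1) 1) (vcons (Vec Nat 1) 0 (vcons Nat 0 4 (vnil Nat)) (vnil (Vec Nat 1))) (vcons (Vec Nat 1) 0 (vcons Nat 0 4 (vnil Nat)) (vnil (Vec Nat 1)))) (refl (Vec (Vec Nat 1) 1) (vcons (Vec Nat 1) 0 (vcons Nat 0 4 (vnil Nat)) (vnil (Vec Nat 1)))) (refl (Vec (Vec Nat 1) 1) (vcons (Vec Nat 1) 0 (vcons Nat 0 4 (vnil Nat)) (vnil (Vec Nat 1))))


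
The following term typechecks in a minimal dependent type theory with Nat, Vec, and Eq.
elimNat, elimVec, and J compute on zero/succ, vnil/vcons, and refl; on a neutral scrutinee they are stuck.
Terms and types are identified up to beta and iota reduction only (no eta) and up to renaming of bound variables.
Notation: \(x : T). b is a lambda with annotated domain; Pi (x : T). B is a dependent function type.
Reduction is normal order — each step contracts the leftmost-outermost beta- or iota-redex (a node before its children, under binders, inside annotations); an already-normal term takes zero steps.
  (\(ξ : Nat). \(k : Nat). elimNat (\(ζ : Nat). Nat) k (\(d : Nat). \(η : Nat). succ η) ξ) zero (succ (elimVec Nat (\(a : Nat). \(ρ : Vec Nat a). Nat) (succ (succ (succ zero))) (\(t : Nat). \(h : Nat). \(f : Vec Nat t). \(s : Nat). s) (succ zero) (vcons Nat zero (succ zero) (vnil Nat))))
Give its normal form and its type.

normal form:
  succ (succ (succ (succ zero)))
type:
  Nat
observation: normalization takes exactly 9 steps under the normal-order strategy.


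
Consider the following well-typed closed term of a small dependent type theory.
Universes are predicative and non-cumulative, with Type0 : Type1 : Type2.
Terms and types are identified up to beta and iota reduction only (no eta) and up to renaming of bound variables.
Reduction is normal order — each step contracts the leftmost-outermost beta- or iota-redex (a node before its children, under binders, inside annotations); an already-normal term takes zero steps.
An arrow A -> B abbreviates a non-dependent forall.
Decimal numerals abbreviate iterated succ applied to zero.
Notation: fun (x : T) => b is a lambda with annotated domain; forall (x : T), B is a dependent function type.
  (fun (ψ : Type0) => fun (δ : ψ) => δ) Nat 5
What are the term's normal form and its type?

reduced normal form:
  5
type:
  Nat


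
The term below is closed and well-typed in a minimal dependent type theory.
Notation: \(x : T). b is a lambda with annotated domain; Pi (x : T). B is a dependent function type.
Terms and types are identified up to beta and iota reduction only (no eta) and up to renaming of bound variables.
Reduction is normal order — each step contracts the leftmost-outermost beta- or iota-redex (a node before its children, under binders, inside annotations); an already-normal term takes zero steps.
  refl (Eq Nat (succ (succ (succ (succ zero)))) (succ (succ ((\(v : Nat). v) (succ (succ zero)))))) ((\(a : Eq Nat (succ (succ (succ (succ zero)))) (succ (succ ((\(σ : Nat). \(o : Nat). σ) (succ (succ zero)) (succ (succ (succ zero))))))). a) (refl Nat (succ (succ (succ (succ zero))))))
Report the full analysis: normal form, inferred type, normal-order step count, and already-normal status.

reduced normal form:
  refl (Eq Nat (succ (succ (succ (succ zero)))) (succ (succ (succ (succ zero))))) (refl Nat (succ (succ (succ (succ zero)))))
inferred type:
  Eq (Eq Nat (succ (succ (succ (succ zero)))) (succ (succ (succ (succ zero))))) (refl Nat (succ (succ (succ (succ zero))))) (refl Nat (succ (succ (succ (succ zero)))))
reduction steps (normal order): 2
term was already normal: no
first redex: a beta-redex


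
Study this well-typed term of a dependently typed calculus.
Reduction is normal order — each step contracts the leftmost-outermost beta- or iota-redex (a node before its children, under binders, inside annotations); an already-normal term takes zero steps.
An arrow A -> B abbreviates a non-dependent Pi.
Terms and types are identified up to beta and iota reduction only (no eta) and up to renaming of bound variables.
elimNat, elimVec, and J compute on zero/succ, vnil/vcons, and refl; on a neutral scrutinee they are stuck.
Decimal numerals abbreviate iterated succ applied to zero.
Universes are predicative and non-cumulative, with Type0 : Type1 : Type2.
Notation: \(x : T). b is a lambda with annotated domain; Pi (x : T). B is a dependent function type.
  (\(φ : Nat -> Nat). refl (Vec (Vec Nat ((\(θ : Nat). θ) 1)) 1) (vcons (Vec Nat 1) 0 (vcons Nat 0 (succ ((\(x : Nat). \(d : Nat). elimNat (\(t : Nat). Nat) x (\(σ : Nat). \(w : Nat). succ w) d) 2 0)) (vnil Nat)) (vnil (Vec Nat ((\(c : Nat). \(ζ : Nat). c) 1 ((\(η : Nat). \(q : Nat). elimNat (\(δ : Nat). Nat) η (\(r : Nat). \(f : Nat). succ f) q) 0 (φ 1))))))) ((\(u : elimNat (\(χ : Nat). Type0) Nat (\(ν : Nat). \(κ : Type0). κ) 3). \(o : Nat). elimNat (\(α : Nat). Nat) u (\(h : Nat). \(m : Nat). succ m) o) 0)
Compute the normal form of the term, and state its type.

normal form:
  refl (Vec (Vec Nat 1) 1) (vcons (Vec Nat 1) 0 (vcons Nat 0 3 (vnil Nat)) (vnil (Vec Nat 1)))
inferred type:
  Eq (Vec (Vec Nat 1) 1) (vcons (Vec Nat 1) 0 (vcons Nat 0 3 (vnil Nat)) (vnil (Vec Nat 1))) (vcons (Vec Nat 1) 0 (vcons Nat 0 3 (vnil Nat)) (vnil (Vec Nat 1)))


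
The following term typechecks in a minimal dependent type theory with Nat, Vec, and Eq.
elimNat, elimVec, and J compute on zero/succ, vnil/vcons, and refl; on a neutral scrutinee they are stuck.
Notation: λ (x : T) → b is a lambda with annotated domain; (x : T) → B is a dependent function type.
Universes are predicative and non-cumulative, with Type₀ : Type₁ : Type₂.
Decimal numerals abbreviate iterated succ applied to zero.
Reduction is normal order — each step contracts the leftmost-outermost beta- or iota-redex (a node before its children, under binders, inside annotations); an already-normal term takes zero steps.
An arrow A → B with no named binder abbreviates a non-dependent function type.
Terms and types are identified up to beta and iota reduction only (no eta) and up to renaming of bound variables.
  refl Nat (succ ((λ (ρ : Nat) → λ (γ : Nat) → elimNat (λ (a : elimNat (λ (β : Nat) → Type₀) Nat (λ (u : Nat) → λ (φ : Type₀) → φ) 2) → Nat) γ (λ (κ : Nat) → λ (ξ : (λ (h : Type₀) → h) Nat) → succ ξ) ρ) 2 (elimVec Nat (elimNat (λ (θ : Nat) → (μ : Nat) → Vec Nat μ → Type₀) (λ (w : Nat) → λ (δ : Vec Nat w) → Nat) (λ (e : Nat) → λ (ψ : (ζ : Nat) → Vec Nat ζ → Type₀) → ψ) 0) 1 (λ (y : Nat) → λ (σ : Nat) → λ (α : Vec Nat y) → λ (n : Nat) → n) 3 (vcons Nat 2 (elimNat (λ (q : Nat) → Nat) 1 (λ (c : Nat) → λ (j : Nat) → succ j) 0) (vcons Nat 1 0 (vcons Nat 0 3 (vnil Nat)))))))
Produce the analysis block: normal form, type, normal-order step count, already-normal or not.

reduced normal form:
  refl Nat 4
inferred type:
  Eq Nat 4 4
normal-order step count: 25
term was already normal: no
first contracted redex: a beta-redex


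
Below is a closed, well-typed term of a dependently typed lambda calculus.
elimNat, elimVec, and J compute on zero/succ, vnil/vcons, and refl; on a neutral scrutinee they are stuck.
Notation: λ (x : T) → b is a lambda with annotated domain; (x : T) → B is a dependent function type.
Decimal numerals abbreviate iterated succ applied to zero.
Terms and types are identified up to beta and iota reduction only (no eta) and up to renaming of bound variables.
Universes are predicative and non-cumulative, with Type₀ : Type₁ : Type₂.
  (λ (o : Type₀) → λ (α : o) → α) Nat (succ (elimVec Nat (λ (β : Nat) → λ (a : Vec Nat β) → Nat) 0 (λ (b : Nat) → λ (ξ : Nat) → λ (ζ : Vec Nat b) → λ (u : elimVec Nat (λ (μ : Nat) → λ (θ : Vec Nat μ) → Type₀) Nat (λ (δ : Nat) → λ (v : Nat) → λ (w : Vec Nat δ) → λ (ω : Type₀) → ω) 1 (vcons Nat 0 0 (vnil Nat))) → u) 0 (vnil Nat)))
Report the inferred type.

the term's type:
  Nat


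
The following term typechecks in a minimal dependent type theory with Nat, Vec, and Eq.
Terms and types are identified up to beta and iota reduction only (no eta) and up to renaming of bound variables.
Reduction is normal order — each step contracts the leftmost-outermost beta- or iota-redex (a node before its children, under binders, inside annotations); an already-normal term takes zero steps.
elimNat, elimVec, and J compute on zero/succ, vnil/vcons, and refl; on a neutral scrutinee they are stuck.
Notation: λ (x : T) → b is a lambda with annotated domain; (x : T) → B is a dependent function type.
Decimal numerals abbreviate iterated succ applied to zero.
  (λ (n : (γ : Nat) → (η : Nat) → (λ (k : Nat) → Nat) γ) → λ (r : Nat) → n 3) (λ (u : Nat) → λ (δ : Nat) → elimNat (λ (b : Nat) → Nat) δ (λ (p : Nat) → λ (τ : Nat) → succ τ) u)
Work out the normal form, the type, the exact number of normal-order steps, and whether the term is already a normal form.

resulting normal form:
  λ (n : Nat) → λ (γ : Nat) → succ (succ (succ γ))
the term's type:
  (n : Nat) → (γ : Nat) → Nat
reduction steps (normal order): 12
already normal: no
first contracted redex: a beta-redex


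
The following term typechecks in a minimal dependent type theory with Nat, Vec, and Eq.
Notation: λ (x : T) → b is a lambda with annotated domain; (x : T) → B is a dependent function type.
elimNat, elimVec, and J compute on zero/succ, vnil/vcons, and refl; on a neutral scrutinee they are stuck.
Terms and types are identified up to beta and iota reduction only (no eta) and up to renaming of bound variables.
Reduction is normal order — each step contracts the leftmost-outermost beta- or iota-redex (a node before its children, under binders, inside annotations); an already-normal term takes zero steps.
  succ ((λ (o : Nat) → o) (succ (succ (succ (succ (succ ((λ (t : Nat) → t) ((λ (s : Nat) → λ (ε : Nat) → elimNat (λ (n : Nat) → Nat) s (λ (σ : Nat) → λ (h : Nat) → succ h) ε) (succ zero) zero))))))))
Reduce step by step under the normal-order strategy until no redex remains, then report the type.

normal-order reduction:
  succ ((λ (o : Nat) → o) (succ (succ (succ (succ (succ ((λ (t : Nat) → t) ((λ (s : Nat) → λ (ε : Nat) → elimNat (λ (n : Nat) → Nat) s (λ (σ : Nat) → λ (h : Nat) → succ h) ε) (succ zero) zero))))))))
  ~> succ (succ (succ (succ (succ (succ ((λ (o : Nat) → o) ((λ (t : Nat) → λ (s : Nat) → elimNat (λ (ε : Nat) → Nat) t (λ (n : Nat) → λ (σ : Nat) → succ σ) s) (succ zero) zero)))))))
  ~> succ (succ (succ (succ (succ (succ ((λ (o : Nat) → λ (t : Nat) → elimNat (λ (s : Nat) → Nat) o (λ (ε : Nat) → λ (n : Nat) → succ n) t) (succ zero) zero))))))
  ~> succ (succ (succ (succ (succ (succ ((λ (o : Nat) → elimNat (λ (t : Nat) → Nat) (succ zero) (λ (s : Nat) → λ (ε : Nat) → succ ε) o) zero))))))
  ~> succ (succ (succ (succ (succ (succ (elimNat (λ (o : Nat) → Nat) (succ zero) (λ (t : Nat) → λ (s : Nat) → succ s) zero))))))
  ~> succ (succ (succ (succ (succ (succ (succ zero))))))
type:
  Nat


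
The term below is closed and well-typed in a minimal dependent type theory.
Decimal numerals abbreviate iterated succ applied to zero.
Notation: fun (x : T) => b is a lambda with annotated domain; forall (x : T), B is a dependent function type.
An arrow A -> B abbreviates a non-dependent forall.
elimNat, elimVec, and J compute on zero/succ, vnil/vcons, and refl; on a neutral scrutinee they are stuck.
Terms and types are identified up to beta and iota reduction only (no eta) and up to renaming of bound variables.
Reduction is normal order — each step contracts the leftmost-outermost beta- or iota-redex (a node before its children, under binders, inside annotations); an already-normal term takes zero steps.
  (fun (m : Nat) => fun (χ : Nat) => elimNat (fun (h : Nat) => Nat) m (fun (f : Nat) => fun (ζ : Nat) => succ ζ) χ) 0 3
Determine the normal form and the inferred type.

normal form:
  3
type:
  Nat
observation: the term reaches its normal form after 12 normal-order steps.


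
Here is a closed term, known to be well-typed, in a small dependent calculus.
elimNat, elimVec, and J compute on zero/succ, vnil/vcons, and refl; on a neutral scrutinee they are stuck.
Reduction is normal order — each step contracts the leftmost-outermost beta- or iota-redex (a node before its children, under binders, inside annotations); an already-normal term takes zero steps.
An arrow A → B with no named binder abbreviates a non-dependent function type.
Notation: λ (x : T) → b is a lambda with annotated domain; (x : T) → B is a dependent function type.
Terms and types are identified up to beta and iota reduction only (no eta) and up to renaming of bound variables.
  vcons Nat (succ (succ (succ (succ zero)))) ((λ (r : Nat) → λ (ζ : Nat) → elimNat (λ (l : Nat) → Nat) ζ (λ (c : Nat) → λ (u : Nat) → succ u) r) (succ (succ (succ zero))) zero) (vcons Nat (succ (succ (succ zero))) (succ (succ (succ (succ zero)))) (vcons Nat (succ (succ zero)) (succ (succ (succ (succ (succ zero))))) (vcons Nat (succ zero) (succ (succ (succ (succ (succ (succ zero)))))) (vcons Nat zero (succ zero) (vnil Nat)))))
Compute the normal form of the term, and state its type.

reduced normal form:
  vcons Nat (succ (succ (succ (succ zero)))) (succ (succ (succ zero))) (vcons Nat (succ (succ (succ zero))) (succ (succ (succ (succ zero)))) (vcons Nat (succ (succ zero)) (succ (succ (succ (succ (succ zero))))) (vcons Nat (succ zero) (succ (succ (succ (succ (succ (succ zero)))))) (vcons Nat zero (succ zero) (vnil Nat)))))
type:
  Vec Nat (succ (succ (succ (succ (succ zero)))))


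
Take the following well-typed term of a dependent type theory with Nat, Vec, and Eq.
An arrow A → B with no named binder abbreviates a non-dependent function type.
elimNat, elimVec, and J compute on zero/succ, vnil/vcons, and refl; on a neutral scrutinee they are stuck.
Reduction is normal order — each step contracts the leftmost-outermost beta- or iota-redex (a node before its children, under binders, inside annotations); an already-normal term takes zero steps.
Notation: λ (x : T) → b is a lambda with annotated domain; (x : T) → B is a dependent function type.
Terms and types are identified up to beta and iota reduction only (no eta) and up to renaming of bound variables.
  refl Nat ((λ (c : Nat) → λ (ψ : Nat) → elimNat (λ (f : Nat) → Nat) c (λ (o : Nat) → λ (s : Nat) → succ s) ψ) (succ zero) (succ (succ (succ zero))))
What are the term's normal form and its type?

resulting normal form:
  refl Nat (succ (succ (succ (succ zero))))
type:
  Eq Nat (succ (succ (succ (succ zero)))) (succ (succ (succ (succ zero))))
observation: contracting a beta-redex first, the term normalizes in 12 steps.


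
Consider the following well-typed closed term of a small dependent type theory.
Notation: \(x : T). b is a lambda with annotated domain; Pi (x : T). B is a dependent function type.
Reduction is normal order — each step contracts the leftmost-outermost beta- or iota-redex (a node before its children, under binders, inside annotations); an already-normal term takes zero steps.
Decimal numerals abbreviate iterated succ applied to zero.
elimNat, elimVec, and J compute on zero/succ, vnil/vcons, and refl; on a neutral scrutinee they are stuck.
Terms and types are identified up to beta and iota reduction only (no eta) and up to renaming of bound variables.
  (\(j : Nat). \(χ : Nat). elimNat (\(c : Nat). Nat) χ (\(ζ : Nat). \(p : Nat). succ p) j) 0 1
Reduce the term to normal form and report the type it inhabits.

resulting normal form:
  1
inferred type:
  Nat
observation: reduction starts at a beta-redex, and 3 normal-order steps reach the normal form.


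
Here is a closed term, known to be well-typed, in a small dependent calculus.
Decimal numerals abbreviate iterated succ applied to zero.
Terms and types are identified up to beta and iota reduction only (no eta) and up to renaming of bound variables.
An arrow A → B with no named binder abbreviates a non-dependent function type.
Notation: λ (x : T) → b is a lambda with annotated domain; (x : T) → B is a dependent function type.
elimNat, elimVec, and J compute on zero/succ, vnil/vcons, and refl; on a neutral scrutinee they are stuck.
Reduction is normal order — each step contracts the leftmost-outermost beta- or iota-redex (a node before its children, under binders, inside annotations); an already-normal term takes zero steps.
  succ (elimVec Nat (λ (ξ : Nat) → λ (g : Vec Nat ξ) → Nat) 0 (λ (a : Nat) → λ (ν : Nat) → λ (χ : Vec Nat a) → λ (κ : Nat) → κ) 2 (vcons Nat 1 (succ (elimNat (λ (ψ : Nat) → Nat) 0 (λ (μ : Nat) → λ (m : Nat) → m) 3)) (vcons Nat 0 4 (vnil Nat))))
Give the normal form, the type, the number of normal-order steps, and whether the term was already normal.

resulting normal form:
  1
the term's type:
  Nat
reduction steps (normal order): 11
term was already normal: no
first redex: an elimVec iota-redex


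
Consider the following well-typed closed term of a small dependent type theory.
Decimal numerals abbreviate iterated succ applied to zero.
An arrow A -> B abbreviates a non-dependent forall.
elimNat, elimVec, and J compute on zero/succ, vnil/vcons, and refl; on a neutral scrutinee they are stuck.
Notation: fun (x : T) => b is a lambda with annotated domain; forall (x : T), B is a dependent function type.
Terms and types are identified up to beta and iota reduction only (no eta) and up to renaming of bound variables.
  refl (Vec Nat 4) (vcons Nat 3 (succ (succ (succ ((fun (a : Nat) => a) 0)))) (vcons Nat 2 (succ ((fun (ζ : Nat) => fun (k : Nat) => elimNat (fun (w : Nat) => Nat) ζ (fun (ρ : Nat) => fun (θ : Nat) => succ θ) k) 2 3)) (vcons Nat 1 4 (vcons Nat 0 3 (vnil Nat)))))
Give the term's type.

type:
  Eq (Vec Nat 4) (vcons Nat 3 3 (vcons Nat 2 6 (vcons Nat 1 4 (vcons Nat 0 3 (vnil Nat))))) (vcons Nat 3 3 (vcons Nat 2 6 (vcons Nat 1 4 (vcons Nat 0 3 (vnil Nat)))))


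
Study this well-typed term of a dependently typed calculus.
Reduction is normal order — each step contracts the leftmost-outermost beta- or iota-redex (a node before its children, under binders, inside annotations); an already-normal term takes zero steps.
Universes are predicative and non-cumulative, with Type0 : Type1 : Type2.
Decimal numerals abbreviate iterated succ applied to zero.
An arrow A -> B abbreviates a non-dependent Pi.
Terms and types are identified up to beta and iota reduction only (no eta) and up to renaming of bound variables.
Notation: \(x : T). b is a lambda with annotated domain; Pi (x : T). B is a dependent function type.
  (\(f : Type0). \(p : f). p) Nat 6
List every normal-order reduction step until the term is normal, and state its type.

normal-order reduction sequence:
  (\(f : Type0). \(p : f). p) Nat 6
  ~> (\(f : Nat). f) 6
  ~> 6
the term's type:
  Nat


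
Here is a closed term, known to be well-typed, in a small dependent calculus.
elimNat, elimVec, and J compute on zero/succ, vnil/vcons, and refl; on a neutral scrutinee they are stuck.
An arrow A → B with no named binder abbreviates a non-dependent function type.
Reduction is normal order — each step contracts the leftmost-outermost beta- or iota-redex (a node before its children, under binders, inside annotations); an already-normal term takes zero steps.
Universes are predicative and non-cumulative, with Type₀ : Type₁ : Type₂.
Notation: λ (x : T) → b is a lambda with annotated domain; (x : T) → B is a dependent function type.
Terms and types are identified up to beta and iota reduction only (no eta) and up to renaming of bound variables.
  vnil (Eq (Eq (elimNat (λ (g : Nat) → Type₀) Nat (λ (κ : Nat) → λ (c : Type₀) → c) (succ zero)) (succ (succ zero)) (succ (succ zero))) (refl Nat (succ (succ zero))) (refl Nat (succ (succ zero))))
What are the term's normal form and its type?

resulting normal form:
  vnil (Eq (Eq Nat (succ (succ zero)) (succ (succ zero))) (refl Nat (succ (succ zero))) (refl Nat (succ (succ zero))))
the term's type:
  Vec (Eq (Eq Nat (succ (succ zero)) (succ (succ zero))) (refl Nat (succ (succ zero))) (refl Nat (succ (succ zero)))) zero
observation: the leftmost-outermost redex is an elimNat iota-redex, and normalization takes 4 steps.


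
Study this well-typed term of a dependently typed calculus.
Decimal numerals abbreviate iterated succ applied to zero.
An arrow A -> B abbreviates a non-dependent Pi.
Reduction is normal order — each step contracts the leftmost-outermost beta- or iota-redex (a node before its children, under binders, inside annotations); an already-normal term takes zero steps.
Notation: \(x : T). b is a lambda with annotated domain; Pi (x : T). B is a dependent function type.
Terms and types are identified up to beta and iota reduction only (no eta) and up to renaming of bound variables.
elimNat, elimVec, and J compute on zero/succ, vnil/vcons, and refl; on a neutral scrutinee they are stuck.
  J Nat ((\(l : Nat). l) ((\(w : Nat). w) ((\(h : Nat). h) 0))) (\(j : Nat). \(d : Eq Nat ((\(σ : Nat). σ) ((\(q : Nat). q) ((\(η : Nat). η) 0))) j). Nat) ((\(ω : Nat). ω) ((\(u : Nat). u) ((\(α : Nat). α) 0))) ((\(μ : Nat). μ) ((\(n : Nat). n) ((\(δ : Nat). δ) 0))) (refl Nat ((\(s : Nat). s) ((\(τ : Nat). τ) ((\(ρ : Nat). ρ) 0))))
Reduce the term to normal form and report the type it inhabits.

reduced normal form:
  0
the term's type:
  Nat


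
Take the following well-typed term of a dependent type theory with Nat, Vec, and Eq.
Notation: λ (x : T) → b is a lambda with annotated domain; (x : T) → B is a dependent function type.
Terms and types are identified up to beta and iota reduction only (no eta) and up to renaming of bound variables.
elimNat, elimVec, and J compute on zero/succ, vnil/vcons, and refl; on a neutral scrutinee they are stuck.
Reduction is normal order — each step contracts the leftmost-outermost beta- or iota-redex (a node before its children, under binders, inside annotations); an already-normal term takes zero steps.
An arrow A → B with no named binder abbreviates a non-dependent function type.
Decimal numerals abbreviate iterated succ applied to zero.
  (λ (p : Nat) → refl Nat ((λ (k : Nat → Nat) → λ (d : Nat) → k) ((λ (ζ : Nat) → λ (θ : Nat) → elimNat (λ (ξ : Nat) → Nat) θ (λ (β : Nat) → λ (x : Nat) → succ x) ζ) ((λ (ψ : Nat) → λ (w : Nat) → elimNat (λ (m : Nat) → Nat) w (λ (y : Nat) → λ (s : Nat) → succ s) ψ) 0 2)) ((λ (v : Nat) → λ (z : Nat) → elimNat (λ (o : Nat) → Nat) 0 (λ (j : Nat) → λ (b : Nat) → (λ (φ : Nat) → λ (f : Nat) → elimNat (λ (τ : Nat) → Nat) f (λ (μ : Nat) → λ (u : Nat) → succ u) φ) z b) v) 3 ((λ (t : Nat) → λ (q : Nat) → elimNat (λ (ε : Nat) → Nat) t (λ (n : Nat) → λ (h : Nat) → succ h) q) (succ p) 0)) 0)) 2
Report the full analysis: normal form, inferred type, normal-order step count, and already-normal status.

normal form:
  refl Nat 2
the term's type:
  Eq Nat 2 2
normal-order step count: 15
already normal: no
first redex: a beta-redex


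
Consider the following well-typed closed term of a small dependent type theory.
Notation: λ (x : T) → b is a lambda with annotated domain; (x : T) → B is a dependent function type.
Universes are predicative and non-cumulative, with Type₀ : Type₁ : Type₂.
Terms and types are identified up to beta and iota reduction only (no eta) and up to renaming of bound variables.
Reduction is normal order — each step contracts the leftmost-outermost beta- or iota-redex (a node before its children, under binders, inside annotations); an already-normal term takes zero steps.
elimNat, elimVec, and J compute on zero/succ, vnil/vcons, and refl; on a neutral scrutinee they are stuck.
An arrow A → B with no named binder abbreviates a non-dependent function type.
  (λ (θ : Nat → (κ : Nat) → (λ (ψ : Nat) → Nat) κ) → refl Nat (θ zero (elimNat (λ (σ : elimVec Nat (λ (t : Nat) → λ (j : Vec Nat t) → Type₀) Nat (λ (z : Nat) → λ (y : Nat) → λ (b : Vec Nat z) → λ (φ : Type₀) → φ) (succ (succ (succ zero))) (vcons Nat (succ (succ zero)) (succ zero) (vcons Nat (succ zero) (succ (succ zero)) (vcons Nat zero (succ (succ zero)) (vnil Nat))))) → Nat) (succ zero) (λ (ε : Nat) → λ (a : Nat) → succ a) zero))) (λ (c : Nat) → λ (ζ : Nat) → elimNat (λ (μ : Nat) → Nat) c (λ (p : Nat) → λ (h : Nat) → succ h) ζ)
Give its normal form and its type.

reduced normal form:
  refl Nat (succ zero)
type:
  Eq Nat (succ zero) (succ zero)


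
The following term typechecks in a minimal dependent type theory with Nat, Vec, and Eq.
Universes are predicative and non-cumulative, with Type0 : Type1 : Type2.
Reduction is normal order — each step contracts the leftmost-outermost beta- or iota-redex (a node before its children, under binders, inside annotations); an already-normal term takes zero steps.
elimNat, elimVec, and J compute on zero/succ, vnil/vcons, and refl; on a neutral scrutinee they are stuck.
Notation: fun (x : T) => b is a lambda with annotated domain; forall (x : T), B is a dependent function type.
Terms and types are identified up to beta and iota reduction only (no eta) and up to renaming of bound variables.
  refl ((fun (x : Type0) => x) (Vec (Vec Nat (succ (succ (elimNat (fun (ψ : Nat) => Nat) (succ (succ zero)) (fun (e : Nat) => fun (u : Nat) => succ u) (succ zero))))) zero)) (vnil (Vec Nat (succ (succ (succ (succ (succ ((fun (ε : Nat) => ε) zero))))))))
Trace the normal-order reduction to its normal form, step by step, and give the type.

reduction (normal order):
  refl ((fun (x : Type0) => x) (Vec (Vec Nat (succ (succ (elimNat (fun (ψ : Nat) => Nat) (succ (succ zero)) (fun (e : Nat) => fun (u : Nat) => succ u) (succ zero))))) zero)) (vnil (Vec Nat (succ (succ (succ (succ (succ ((fun (ε : Nat) => ε) zero))))))))
  ~> refl (Vec (Vec Nat (succ (succ (elimNat (fun (x : Nat) => Nat) (succ (succ zero)) (fun (ψ : Nat) => fun (e : Nat) => succ e) (succ zero))))) zero) (vnil (Vec Nat (succ (succ (succ (succ (succ ((fun (u : Nat) => u) zero))))))))
  ~> refl (Vec (Vec Nat (succ (succ ((fun (x : Nat) => fun (ψ : Nat) => succ ψ) zero (elimNat (fun (e : Nat) => Nat) (succ (succ zero)) (fun (u : Nat) => fun (ε : Nat) => succ ε) zero))))) zero) (vnil (Vec Nat (succ (succ (succ (succ (succ ((fun (i : Nat) => i) zero))))))))
  ~> refl (Vec (Vec Nat (succ (succ ((fun (x : Nat) => succ x) (elimNat (fun (ψ : Nat) => Nat) (succ (succ zero)) (fun (e : Nat) => fun (u : Nat) => succ u) zero))))) zero) (vnil (Vec Nat (succ (succ (succ (succ (succ ((fun (ε : Nat) => ε) zero))))))))
  ~> refl (Vec (Vec Nat (succ (succ (succ (elimNat (fun (x : Nat) => Nat) (succ (succ zero)) (fun (ψ : Nat) => fun (e : Nat) => succ e) zero))))) zero) (vnil (Vec Nat (succ (succ (succ (succ (succ ((fun (u : Nat) => u) zero))))))))
  ~> refl (Vec (Vec Nat (succ (succ (succ (succ (succ zero)))))) zero) (vnil (Vec Nat (succ (succ (succ (succ (succ ((fun (x : Nat) => x) zero))))))))
  ~> refl (Vec (Vec Nat (succ (succ (succ (succ (succ zero)))))) zero) (vnil (Vec Nat (succ (succ (succ (succ (succ zero)))))))
the term's type:
  Eq (Vec (Vec Nat (succ (succ (succ (succ (succ zero)))))) zero) (vnil (Vec Nat (succ (succ (succ (succ (succ zero))))))) (vnil (Vec Nat (succ (succ (succ (succ (succ zero)))))))


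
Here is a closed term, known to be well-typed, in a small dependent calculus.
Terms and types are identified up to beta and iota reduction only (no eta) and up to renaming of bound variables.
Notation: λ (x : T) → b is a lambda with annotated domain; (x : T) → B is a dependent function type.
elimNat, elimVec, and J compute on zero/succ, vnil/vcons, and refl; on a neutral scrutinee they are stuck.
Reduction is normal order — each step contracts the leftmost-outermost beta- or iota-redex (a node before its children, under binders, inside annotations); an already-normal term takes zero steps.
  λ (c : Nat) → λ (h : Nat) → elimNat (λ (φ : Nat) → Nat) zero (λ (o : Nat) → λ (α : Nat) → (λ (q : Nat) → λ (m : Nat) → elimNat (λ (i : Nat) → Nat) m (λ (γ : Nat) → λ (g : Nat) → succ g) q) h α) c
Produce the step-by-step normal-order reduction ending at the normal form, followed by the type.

normal-order reduction:
  λ (c : Nat) → λ (h : Nat) → elimNat (λ (φ : Nat) → Nat) zero (λ (o : Nat) → λ (α : Nat) → (λ (q : Nat) → λ (m : Nat) → elimNat (λ (i : Nat) → Nat) m (λ (γ : Nat) → λ (g : Nat) → succ g) q) h α) c
  ~> λ (c : Nat) → λ (h : Nat) → elimNat (λ (φ : Nat) → Nat) zero (λ (o : Nat) → λ (α : Nat) → (λ (q : Nat) → elimNat (λ (m : Nat) → Nat) q (λ (i : Nat) → λ (γ : Nat) → succ γ) h) α) c
  ~> λ (c : Nat) → λ (h : Nat) → elimNat (λ (φ : Nat) → Nat) zero (λ (o : Nat) → λ (α : Nat) → elimNat (λ (q : Nat) → Nat) α (λ (m : Nat) → λ (i : Nat) → succ i) h) c
inferred type:
  (c : Nat) → (h : Nat) → Nat


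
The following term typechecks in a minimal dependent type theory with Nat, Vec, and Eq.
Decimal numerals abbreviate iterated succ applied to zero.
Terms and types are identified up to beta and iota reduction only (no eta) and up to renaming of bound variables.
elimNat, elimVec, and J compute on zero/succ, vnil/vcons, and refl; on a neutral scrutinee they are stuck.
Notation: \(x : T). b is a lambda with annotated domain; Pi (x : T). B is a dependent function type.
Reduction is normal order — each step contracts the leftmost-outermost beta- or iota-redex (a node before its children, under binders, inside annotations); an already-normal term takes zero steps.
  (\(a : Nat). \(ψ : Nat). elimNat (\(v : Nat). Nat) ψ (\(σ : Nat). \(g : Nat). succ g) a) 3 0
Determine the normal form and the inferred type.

resulting normal form:
  3
inferred type:
  Nat
observation: reduction starts at a beta-redex, and 12 normal-order steps reach the normal form.


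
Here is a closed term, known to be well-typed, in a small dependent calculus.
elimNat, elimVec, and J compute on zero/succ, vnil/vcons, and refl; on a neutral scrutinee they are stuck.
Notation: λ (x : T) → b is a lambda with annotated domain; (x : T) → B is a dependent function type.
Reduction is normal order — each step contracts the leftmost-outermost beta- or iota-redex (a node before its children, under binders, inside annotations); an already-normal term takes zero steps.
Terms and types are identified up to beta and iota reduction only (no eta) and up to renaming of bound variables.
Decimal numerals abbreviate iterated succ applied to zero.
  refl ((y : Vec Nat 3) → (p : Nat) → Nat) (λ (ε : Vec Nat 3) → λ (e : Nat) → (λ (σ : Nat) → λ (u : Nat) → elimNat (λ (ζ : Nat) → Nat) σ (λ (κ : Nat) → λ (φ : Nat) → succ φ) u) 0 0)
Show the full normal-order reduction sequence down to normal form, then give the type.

normal-order reduction:
  refl ((y : Vec Nat 3) → (p : Nat) → Nat) (λ (ε : Vec Nat 3) → λ (e : Nat) → (λ (σ : Nat) → λ (u : Nat) → elimNat (λ (ζ : Nat) → Nat) σ (λ (κ : Nat) → λ (φ : Nat) → succ φ) u) 0 0)
  ~> refl ((y : Vec Nat 3) → (p : Nat) → Nat) (λ (ε : Vec Nat 3) → λ (e : Nat) → (λ (σ : Nat) → elimNat (λ (u : Nat) → Nat) 0 (λ (ζ : Nat) → λ (κ : Nat) → succ κ) σ) 0)
  ~> refl ((y : Vec Nat 3) → (p : Nat) → Nat) (λ (ε : Vec Nat 3) → λ (e : Nat) → elimNat (λ (σ : Nat) → Nat) 0 (λ (u : Nat) → λ (ζ : Nat) → succ ζ) 0)
  ~> refl ((y : Vec Nat 3) → (p : Nat) → Nat) (λ (ε : Vec Nat 3) → λ (e : Nat) → 0)
the term's type:
  Eq ((y : Vec Nat 3) → (p : Nat) → Nat) (λ (ε : Vec Nat 3) → λ (e : Nat) → 0) (λ (σ : Vec Nat 3) → λ (u : Nat) → 0)


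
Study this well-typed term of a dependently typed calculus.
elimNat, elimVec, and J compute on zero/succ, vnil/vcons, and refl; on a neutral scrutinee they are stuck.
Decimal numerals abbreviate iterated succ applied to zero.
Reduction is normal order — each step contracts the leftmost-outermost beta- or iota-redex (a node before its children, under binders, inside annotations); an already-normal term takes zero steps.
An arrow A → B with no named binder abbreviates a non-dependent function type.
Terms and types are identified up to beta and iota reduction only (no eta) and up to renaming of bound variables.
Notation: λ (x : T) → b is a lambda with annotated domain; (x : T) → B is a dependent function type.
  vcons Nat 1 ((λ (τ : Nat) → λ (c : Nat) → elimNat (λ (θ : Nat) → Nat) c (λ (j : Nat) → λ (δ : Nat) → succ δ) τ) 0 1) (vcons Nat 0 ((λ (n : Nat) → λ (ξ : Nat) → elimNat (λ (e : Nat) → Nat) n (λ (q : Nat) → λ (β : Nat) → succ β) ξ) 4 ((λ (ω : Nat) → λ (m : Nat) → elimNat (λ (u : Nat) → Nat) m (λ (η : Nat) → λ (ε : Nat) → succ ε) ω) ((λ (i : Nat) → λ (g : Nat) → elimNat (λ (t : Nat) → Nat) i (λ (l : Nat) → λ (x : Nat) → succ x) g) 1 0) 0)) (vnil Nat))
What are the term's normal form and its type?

reduced normal form:
  vcons Nat 1 1 (vcons Nat 0 5 (vnil Nat))
the term's type:
  Vec Nat 2


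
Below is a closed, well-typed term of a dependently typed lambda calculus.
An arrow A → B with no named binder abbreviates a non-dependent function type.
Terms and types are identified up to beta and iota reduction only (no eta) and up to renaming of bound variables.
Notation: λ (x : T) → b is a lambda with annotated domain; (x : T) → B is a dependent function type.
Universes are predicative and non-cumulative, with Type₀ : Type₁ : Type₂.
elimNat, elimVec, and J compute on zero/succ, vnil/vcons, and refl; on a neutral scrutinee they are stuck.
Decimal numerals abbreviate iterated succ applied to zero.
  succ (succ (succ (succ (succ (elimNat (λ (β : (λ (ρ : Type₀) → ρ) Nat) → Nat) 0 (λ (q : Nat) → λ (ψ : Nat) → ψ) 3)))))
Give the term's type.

type:
  Nat


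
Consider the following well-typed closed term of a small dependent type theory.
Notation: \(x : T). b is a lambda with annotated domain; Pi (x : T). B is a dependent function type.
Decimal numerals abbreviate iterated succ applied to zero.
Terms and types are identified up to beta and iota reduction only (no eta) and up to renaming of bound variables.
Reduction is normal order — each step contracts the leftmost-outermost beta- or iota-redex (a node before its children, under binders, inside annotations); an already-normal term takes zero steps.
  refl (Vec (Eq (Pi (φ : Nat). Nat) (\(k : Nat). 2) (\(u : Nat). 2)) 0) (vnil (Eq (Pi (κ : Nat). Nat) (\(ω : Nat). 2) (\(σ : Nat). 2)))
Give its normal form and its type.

reduced normal form:
  refl (Vec (Eq (Pi (φ : Nat). Nat) (\(k : Nat). 2) (\(u : Nat). 2)) 0) (vnil (Eq (Pi (κ : Nat). Nat) (\(ω : Nat). 2) (\(σ : Nat). 2)))
type:
  Eq (Vec (Eq (Pi (φ : Nat). Nat) (\(k : Nat). 2) (\(u : Nat). 2)) 0) (vnil (Eq (Pi (κ : Nat). Nat) (\(ω : Nat). 2) (\(σ : Nat). 2))) (vnil (Eq (Pi (μ : Nat). Nat) (\(d : Nat). 2) (\(e : Nat). 2)))
observation: no redex remains anywhere in the term; it is its own normal form.


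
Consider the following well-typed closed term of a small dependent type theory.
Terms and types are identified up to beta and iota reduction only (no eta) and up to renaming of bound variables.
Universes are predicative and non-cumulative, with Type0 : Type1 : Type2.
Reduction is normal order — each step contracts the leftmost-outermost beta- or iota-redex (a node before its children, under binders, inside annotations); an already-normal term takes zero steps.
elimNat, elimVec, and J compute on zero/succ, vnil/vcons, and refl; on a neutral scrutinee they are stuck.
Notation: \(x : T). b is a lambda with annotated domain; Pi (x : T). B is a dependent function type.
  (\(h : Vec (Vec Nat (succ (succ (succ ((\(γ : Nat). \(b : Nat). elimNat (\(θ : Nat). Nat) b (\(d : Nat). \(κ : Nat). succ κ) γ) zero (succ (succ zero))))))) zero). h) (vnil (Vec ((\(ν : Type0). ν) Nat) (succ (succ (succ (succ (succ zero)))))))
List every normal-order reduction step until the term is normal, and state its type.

normal-order reduction sequence:
  (\(h : Vec (Vec Nat (succ (succ (succ ((\(γ : Nat). \(b : Nat). elimNat (\(θ : Nat). Nat) b (\(d : Nat). \(κ : Nat). succ κ) γ) zero (succ (succ zero))))))) zero). h) (vnil (Vec ((\(ν : Type0). ν) Nat) (succ (succ (succ (succ (succ zero)))))))
  ~> vnil (Vec ((\(h : Type0). h) Nat) (succ (succ (succ (succ (succ zero))))))
  ~> vnil (Vec Nat (succ (succ (succ (succ (succ zero))))))
type:
  Vec (Vec Nat (succ (succ (succ (succ (succ zero)))))) zero


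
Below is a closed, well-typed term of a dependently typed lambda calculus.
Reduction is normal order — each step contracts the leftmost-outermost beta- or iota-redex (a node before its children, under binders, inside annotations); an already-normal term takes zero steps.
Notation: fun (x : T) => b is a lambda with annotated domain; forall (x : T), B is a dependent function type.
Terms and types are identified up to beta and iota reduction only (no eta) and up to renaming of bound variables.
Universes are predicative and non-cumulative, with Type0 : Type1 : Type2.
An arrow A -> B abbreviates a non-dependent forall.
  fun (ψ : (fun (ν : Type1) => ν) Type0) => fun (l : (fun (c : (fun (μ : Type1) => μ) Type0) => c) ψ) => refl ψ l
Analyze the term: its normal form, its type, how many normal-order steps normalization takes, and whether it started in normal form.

normal form:
  fun (ψ : Type0) => fun (ν : ψ) => refl ψ ν
inferred type:
  forall (ψ : Type0), forall (ν : ψ), Eq ψ ν ν
normal-order step count: 2
term was already normal: no
first contracted redex: a beta-redex


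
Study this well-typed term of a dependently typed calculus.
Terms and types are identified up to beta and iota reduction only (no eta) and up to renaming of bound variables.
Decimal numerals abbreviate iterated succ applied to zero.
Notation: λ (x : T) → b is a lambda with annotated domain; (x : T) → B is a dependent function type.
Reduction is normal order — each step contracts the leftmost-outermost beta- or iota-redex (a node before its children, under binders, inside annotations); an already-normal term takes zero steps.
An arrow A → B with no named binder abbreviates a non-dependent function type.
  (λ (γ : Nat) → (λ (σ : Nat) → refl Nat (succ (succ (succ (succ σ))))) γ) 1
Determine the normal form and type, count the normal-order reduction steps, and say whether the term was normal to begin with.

resulting normal form:
  refl Nat 5
type:
  Eq Nat 5 5
steps to reach normal form (normal order): 2
started in normal form: no
first redex: a beta-redex


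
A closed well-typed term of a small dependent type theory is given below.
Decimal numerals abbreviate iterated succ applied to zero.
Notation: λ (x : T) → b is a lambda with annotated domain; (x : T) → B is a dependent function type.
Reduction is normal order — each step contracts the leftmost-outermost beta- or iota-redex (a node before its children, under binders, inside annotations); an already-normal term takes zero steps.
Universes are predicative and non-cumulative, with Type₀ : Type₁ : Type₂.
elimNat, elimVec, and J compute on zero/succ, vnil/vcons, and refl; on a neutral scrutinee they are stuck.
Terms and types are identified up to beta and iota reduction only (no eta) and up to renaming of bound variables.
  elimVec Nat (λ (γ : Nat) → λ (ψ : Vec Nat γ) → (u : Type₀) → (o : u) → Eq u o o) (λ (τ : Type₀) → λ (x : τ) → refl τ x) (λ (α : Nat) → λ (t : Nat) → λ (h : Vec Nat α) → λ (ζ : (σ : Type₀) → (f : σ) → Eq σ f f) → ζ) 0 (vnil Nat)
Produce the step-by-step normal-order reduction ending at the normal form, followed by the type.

normal-order reduction sequence:
  elimVec Nat (λ (γ : Nat) → λ (ψ : Vec Nat γ) → (u : Type₀) → (o : u) → Eq u o o) (λ (τ : Type₀) → λ (x : τ) → refl τ x) (λ (α : Nat) → λ (t : Nat) → λ (h : Vec Nat α) → λ (ζ : (σ : Type₀) → (f : σ) → Eq σ f f) → ζ) 0 (vnil Nat)
  ~> λ (γ : Type₀) → λ (ψ : γ) → refl γ ψ
inferred type:
  (γ : Type₀) → (ψ : γ) → Eq γ ψ ψ
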